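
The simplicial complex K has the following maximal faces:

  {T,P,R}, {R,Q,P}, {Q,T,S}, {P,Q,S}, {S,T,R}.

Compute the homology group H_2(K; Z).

H_2 = 0.

We work with the vertex ordering P < Q < R < S < T. The simplices of K, each written with vertices in increasing order, are:

  0-simplices (5): P, Q, R, S, T
  1-simplices (10): PQ, PR, PS, PT, QR, QS, QT, RS, RT, ST
  2-simplices (5): PQR, PQS, PRT, QST, RST

Hence C_0 ≅ Z^5, C_1 ≅ Z^10, C_2 ≅ Z^5.

The boundary map ∂_1: C_1 → C_0 sends each edge [p,q] (with p < q) to q − p. For instance
  ∂PQ = Q − P.
The 5×10 boundary matrix has rank 4 and Smith normal form diag(1,1,1,1).

Boundary ∂_2: C_2 → C_1 acts by ∂[p,q,r] = [q,r] − [p,r] + [p,q]. For instance
  ∂RST = ST − RT + RS,
  ∂QST = ST − QT + QS.
The 10×5 boundary matrix has rank 5 and Smith normal form diag(1,1,1,1,1).

Now H_k = ker ∂_k / im ∂_{k+1}, so:

  H_2: rank ker ∂_2 − rank ∂_3 = (5 − 5) − 0 = 0, and there is no ∂_3, so H_2 ≅ 0.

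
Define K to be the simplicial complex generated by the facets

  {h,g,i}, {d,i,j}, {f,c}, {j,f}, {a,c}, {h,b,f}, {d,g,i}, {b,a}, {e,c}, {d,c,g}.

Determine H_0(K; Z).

H_0 ≅ Z.

Take the total order a < b < c < d < e < f < g < h < i < j on the vertex set. Then K (dimension 2) consists of the simplices:

  0-simplices (10): a, b, c, d, e, f, g, h, i, j
  1-simplices (17): ab, ac, bf, bh, cd, ce, cf, cg, dg, di, dj, fh, fj, gh, gi, hi, ij
  2-simplices (5): bfh, cdg, dgi, dij, ghi

so the chain groups are C_0 ≅ Z^10, C_1 ≅ Z^17, C_2 ≅ Z^5.

∂_1: C_1 → C_0 maps an edge to its endpoints' difference, ∂[p,q] = q − p. For instance
  ∂di = i − d.
This gives a 10×17 integer matrix of rank 9; reducing to Smith normal form yields diagonal entries (1,1,1,1,1,1,1,1,1).

Boundary ∂_2: C_2 → C_1 sends each 2-simplex [p,q,r] to [q,r] − [p,r] + [p,q]. For instance
  ∂ghi = hi − gi + gh,
  ∂dij = ij − dj + di.
The resulting 17×5 matrix has rank 5, and its Smith normal form has invariant factors (1,1,1,1,1).

Computing H_k = (kernel of ∂_k) / (image of ∂_{k+1}):

  H_0: rank C_0 − rank ∂_1 = 10 − 9 = 1, and the invariant factors of ∂_1 are all 1, so H_0 ≅ Z.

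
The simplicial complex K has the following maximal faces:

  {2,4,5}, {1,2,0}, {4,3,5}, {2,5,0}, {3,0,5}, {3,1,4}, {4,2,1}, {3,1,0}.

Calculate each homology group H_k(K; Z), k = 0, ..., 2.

K has 6 vertices, 12 edges, 8 triangles.
rank ∂_0 = 0, rank ∂_1 = 5 ⇒ b_0 = 6 − 0 − 5 = 1; all invariant factors of ∂_1 are 1 so no torsion. So H_0 ≅ Z.
rank ∂_1 = 5, rank ∂_2 = 7 ⇒ b_1 = 12 − 5 − 7 = 0; all invariant factors of ∂_2 are 1 so no torsion. So H_1 ≅ 0.
rank ∂_2 = 7, rank ∂_3 = 0 ⇒ b_2 = 8 − 7 − 0 = 1. So H_2 ≅ Z.

H_0 = Z,  H_1 = 0,  H_2 = Z.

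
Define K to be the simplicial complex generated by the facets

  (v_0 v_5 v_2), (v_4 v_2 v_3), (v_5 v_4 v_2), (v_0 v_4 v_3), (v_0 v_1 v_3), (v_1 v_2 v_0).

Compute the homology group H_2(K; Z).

H_2 ≅ 0.

Fix the vertex order v_0 < v_1 < v_2 < v_3 < v_4 < v_5 and write every simplex with vertices in increasing order. Then dim K = 2 and the simplices of K are:

  0-simplices (6): [v_0], [v_1], [v_2], [v_3], [v_4], [v_5]
  1-simplices (12): [v_0,v_1], [v_0,v_2], [v_0,v_3], [v_0,v_4], [v_0,v_5], [v_1,v_2], [v_1,v_3], [v_2,v_3], [v_2,v_4], [v_2,v_5], [v_3,v_4], [v_4,v_5]
  2-simplices (6): [v_0,v_1,v_2], [v_0,v_1,v_3], [v_0,v_2,v_5], [v_0,v_3,v_4], [v_2,v_3,v_4], [v_2,v_4,v_5]

Hence C_0 ≅ Z^6, C_1 ≅ Z^12, C_2 ≅ Z^6.

Boundary ∂_1: C_1 → C_0 maps an edge to its endpoints' difference, ∂[p,q] = q − p.
As a 6×12 matrix over Z this has rank 5, with invariant factors (1,1,1,1,1).

Boundary ∂_2: C_2 → C_1 maps a triangle to the signed sum of its edges. For instance
  ∂[v_0,v_3,v_4] = [v_3,v_4] − [v_0,v_4] + [v_0,v_3],
  ∂[v_2,v_4,v_5] = [v_4,v_5] − [v_2,v_5] + [v_2,v_4].
The 12×6 boundary matrix has rank 6 and Smith normal form diag(1,1,1,1,1,1).

Reading off H_k = ker ∂_k / im ∂_{k+1}:

  H_2: rank ker ∂_2 − rank ∂_3 = (6 − 6) − 0 = 0, and there is no ∂_3, so H_2 = 0.

(K is a triangulation of the cylinder S^1 x I.)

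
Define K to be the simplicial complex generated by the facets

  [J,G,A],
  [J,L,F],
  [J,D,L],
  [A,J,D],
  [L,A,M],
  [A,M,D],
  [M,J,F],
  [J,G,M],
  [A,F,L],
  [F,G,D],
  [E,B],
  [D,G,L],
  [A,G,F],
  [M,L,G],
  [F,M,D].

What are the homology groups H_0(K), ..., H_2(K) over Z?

We work with the vertex ordering A < B < D < E < F < G < J < L < M. The simplices of K, each written with vertices in increasing order, are:

  0-simplices (9): A, B, D, E, F, G, J, L, M
  1-simplices (22): AD, AF, AG, AJ, AL, AM, BE, DF, DG, DJ, DL, DM, FG, FJ, FL, FM, GJ, GL, GM, JL, JM, LM
  2-simplices (14): ADJ, ADM, AFG, AFL, AGJ, ALM, DFG, DFM, DGL, DJL, FJL, FJM, GJM, GLM

so the chain groups are C_0 ≅ Z^9, C_1 ≅ Z^22, C_2 ≅ Z^14.

The boundary map ∂_1: C_1 → C_0 is given by ∂[p,q] = [q] − [p]. For instance
  ∂DL = L − D.
As a 9×22 matrix over Z this has rank 7, with invariant factors (1,1,1,1,1,1,1).

The boundary map ∂_2: C_2 → C_1 sends each 2-simplex [p,q,r] to [q,r] − [p,r] + [p,q]. For instance
  ∂AFG = FG − AG + AF,
  ∂DFG = FG − DG + DF.
As a 22×14 matrix over Z this has rank 13, with invariant factors (1,1,1,1,1,1,1,1,1,1,1,1,1).

Reading off H_k = ker ∂_k / im ∂_{k+1}:

  H_0: rank C_0 − rank ∂_1 = 9 − 7 = 2, and the invariant factors of ∂_1 are all 1, so H_0 ≅ Z^2.
  H_1: rank ker ∂_1 − rank ∂_2 = (22 − 7) − 13 = 2, and the invariant factors of ∂_2 are all 1, so H_1 ≅ Z^2.
  H_2: rank ker ∂_2 − rank ∂_3 = (14 − 13) − 0 = 1, and there is no ∂_3, so H_2 ≅ Z.

H_0 = Z^2,  H_1 = Z^2,  H_2 = Z.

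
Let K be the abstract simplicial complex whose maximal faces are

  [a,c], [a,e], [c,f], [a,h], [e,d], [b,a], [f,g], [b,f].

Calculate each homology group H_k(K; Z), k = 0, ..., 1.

H_0 = Z,  H_1 = Z.

Take the total order a < b < c < d < e < f < g < h on the vertex set. Then K (dimension 1) consists of the simplices:

  0-simplices (8): a, b, c, d, e, f, g, h
  1-simplices (8): ab, ac, ae, ah, bf, cf, de, fg

giving chain groups C_0 ≅ Z^8, C_1 ≅ Z^8.

The boundary map ∂_1: C_1 → C_0 is given by ∂[p,q] = [q] − [p]. For instance
  ∂de = e − d.
This gives a 8×8 integer matrix of rank 7; reducing to Smith normal form yields diagonal entries (1,1,1,1,1,1,1).

Reading off H_k = ker ∂_k / im ∂_{k+1}:

  H_0: rank C_0 − rank ∂_1 = 8 − 7 = 1, and the invariant factors of ∂_1 are all 1, so H_0 = Z.
  H_1: rank ker ∂_1 − rank ∂_2 = (8 − 7) − 0 = 1, and there is no ∂_2, so H_1 = Z.

As a check, the Euler characteristic is 8 − 8 = 0, which agrees with 1 − 1 = 0.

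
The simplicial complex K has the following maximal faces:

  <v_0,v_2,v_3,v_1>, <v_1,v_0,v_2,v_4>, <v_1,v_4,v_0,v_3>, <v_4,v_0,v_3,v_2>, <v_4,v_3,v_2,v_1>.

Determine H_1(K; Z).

H_1 ≅ 0.

We work with the vertex ordering v_0 < v_1 < v_2 < v_3 < v_4. The simplices of K, each written with vertices in increasing order, are:

  0-simplices (5): [v_0], [v_1], [v_2], [v_3], [v_4]
  1-simplices (10): [v_0,v_1], [v_0,v_2], [v_0,v_3], [v_0,v_4], [v_1,v_2], [v_1,v_3], [v_1,v_4], [v_2,v_3], [v_2,v_4], [v_3,v_4]
  2-simplices (10): [v_0,v_1,v_2], [v_0,v_1,v_3], [v_0,v_1,v_4], [v_0,v_2,v_3], [v_0,v_2,v_4], [v_0,v_3,v_4], [v_1,v_2,v_3], [v_1,v_2,v_4], [v_1,v_3,v_4], [v_2,v_3,v_4]
  3-simplices (5): [v_0,v_1,v_2,v_3], [v_0,v_1,v_2,v_4], [v_0,v_1,v_3,v_4], [v_0,v_2,v_3,v_4], [v_1,v_2,v_3,v_4]

giving chain groups C_0 ≅ Z^5, C_1 ≅ Z^10, C_2 ≅ Z^10, C_3 ≅ Z^5.

The boundary map ∂_1: C_1 → C_0 maps an edge to its endpoints' difference, ∂[p,q] = q − p. For instance
  ∂[v_2,v_3] = [v_3] − [v_2].
This gives a 5×10 integer matrix of rank 4; reducing to Smith normal form yields diagonal entries (1,1,1,1).

∂_2: C_2 → C_1 sends each 2-simplex [p,q,r] to [q,r] − [p,r] + [p,q]. For instance
  ∂[v_0,v_1,v_2] = [v_1,v_2] − [v_0,v_2] + [v_0,v_1],
  ∂[v_0,v_3,v_4] = [v_3,v_4] − [v_0,v_4] + [v_0,v_3].
The 10×10 boundary matrix has rank 6 and Smith normal form diag(1,1,1,1,1,1).

Boundary ∂_3: C_3 → C_2 sends each 3-simplex σ to the alternating sum Σ_i (−1)^i (σ with its i-th vertex removed). For instance
  ∂[v_0,v_1,v_2,v_3] = [v_1,v_2,v_3] − [v_0,v_2,v_3] + [v_0,v_1,v_3] − [v_0,v_1,v_2],
  ∂[v_0,v_1,v_2,v_4] = [v_1,v_2,v_4] − [v_0,v_2,v_4] + [v_0,v_1,v_4] − [v_0,v_1,v_2].
The resulting 10×5 matrix has rank 4, and its Smith normal form has invariant factors (1,1,1,1).

Computing H_k = (kernel of ∂_k) / (image of ∂_{k+1}):

  H_1: rank ker ∂_1 − rank ∂_2 = (10 − 4) − 6 = 0, and the invariant factors of ∂_2 are all 1, so H_1 ≅ 0.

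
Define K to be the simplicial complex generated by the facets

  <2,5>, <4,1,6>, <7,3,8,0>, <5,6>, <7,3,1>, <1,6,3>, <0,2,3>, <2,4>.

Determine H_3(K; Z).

H_3 = 0.

Take the total order 0 < 1 < 2 < 3 < 4 < 5 < 6 < 7 < 8 on the vertex set. Then K (dimension 3) consists of the simplices:

  0-simplices (9): [0], [1], [2], [3], [4], [5], [6], [7], [8]
  1-simplices (17): [0,2], [0,3], [0,7], [0,8], [1,3], [1,4], [1,6], [1,7], [2,3], [2,4], [2,5], [3,6], [3,7], [3,8], [4,6], [5,6], [7,8]
  2-simplices (8): [0,2,3], [0,3,7], [0,3,8], [0,7,8], [1,3,6], [1,3,7], [1,4,6], [3,7,8]
  3-simplices (1): [0,3,7,8]

Hence C_0 ≅ Z^9, C_1 ≅ Z^17, C_2 ≅ Z^8, C_3 ≅ Z^1.

Boundary ∂_1: C_1 → C_0 is given by ∂[p,q] = [q] − [p].
The resulting 9×17 matrix has rank 8, and its Smith normal form has invariant factors (1,1,1,1,1,1,1,1).

The boundary map ∂_2: C_2 → C_1 sends each 2-simplex [p,q,r] to [q,r] − [p,r] + [p,q]. For instance
  ∂[3,7,8] = [7,8] − [3,8] + [3,7],
  ∂[0,3,7] = [3,7] − [0,7] + [0,3].
The resulting 17×8 matrix has rank 7, and its Smith normal form has invariant factors (1,1,1,1,1,1,1).

Boundary ∂_3: C_3 → C_2 sends each 3-simplex σ to the alternating sum Σ_i (−1)^i (σ with its i-th vertex removed). For instance
  ∂[0,3,7,8] = [3,7,8] − [0,7,8] + [0,3,8] − [0,3,7].
This gives a 8×1 integer matrix of rank 1; reducing to Smith normal form yields diagonal entries (1).

Now H_k = ker ∂_k / im ∂_{k+1}, so:

  H_3: rank ker ∂_3 − rank ∂_4 = (1 − 1) − 0 = 0, and there is no ∂_4, so H_3 = 0.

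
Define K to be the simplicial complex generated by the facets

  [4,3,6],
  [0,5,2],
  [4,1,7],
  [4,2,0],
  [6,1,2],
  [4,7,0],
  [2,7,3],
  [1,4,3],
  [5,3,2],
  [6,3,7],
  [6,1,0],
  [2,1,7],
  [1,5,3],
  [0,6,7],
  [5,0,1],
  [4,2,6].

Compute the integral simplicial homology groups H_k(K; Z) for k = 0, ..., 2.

H_0 ≅ Z,  H_1 ≅ Z^2,  H_2 ≅ Z.

Order the vertices as 0 < 1 < 2 < 3 < 4 < 5 < 6 < 7. Listing each simplex with vertices in this order, K has dimension 2 with simplices:

  0-simplices (8): [0], [1], [2], [3], [4], [5], [6], [7]
  1-simplices (24): (24 of them)
  2-simplices (16): [0,1,5], [0,1,6], [0,2,4], [0,2,5], [0,4,7], [0,6,7], [1,2,6], [1,2,7], [1,3,4], [1,3,5], [1,4,7], [2,3,5], [2,3,7], [2,4,6], [3,4,6], [3,6,7]

giving chain groups C_0 ≅ Z^8, C_1 ≅ Z^24, C_2 ≅ Z^16.

∂_1: C_1 → C_0 maps an edge to its endpoints' difference, ∂[p,q] = q − p. For instance
  ∂[1,6] = [6] − [1].
The 8×24 boundary matrix has rank 7 and Smith normal form diag(1,1,1,1,1,1,1).

Boundary ∂_2: C_2 → C_1 acts by ∂[p,q,r] = [q,r] − [p,r] + [p,q]. For instance
  ∂[1,2,7] = [2,7] − [1,7] + [1,2],
  ∂[1,3,4] = [3,4] − [1,4] + [1,3].
As a 24×16 matrix over Z this has rank 15, with invariant factors (1,1,1,1,1,1,1,1,1,1,1,1,1,1,1).

Now H_k = ker ∂_k / im ∂_{k+1}, so:

  H_0: rank C_0 − rank ∂_1 = 8 − 7 = 1, and the invariant factors of ∂_1 are all 1, so H_0 ≅ Z.
  H_1: rank ker ∂_1 − rank ∂_2 = (24 − 7) − 15 = 2, and the invariant factors of ∂_2 are all 1, so H_1 ≅ Z^2.
  H_2: rank ker ∂_2 − rank ∂_3 = (16 − 15) − 0 = 1, and there is no ∂_3, so H_2 ≅ Z.

As a check, the Euler characteristic is 8 − 24 + 16 = 0, which agrees with 1 − 2 + 1 = 0.
(K is a triangulation of the torus T^2.)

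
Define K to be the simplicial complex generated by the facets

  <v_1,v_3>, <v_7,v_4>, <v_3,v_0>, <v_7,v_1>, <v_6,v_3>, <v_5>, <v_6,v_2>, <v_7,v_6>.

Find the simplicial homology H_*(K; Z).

K has 8 vertices, 7 edges.
rank ∂_0 = 0, rank ∂_1 = 6 ⇒ b_0 = 8 − 0 − 6 = 2; all invariant factors of ∂_1 are 1 so no torsion. So H_0 ≅ Z^2.
rank ∂_1 = 6, rank ∂_2 = 0 ⇒ b_1 = 7 − 6 − 0 = 1. So H_1 ≅ Z.

H_0 = Z^2,  H_1 = Z.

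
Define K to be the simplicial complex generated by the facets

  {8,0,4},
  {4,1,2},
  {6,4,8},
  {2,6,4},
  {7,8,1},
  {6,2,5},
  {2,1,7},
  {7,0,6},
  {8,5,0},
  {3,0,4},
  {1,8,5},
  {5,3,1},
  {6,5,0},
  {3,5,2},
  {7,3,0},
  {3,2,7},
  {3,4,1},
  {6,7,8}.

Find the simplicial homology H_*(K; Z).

Fix the vertex order 0 < 1 < 2 < 3 < 4 < 5 < 6 < 7 < 8 and write every simplex with vertices in increasing order. Then dim K = 2 and the simplices of K are:

  0-simplices (9): [0], [1], [2], [3], [4], [5], [6], [7], [8]
  1-simplices (27): (27 of them)
  2-simplices (18): [0,3,4], [0,3,7], [0,4,8], [0,5,6], [0,5,8], [0,6,7], [1,2,4], [1,2,7], [1,3,4], [1,3,5], [1,5,8], [1,7,8], [2,3,5], [2,3,7], [2,4,6], [2,5,6], [4,6,8], [6,7,8]

giving chain groups C_0 ≅ Z^9, C_1 ≅ Z^27, C_2 ≅ Z^18.

Boundary ∂_1: C_1 → C_0 maps an edge to its endpoints' difference, ∂[p,q] = q − p. For instance
  ∂[2,3] = [3] − [2].
The resulting 9×27 matrix has rank 8, and its Smith normal form has invariant factors (1,1,1,1,1,1,1,1).

∂_2: C_2 → C_1 acts by ∂[p,q,r] = [q,r] − [p,r] + [p,q]. For instance
  ∂[1,2,4] = [2,4] − [1,4] + [1,2],
  ∂[2,3,5] = [3,5] − [2,5] + [2,3].
This gives a 27×18 integer matrix of rank 18; reducing to Smith normal form yields diagonal entries (1,1,1,1,1,1,1,1,1,1,1,1,1,1,1,1,1,2).

Now H_k = ker ∂_k / im ∂_{k+1}, so:

  H_0: rank C_0 − rank ∂_1 = 9 − 8 = 1, and the invariant factors of ∂_1 are all 1, so H_0 = Z.
  H_1: rank ker ∂_1 − rank ∂_2 = (27 − 8) − 18 = 1, and ∂_2 has invariant factor 2 > 1, so H_1 = Z × Z/2.
  H_2: rank ker ∂_2 − rank ∂_3 = (18 − 18) − 0 = 0, and there is no ∂_3, so H_2 = 0.

H_0 ≅ Z,  H_1 ≅ Z × Z/2,  H_2 = 0.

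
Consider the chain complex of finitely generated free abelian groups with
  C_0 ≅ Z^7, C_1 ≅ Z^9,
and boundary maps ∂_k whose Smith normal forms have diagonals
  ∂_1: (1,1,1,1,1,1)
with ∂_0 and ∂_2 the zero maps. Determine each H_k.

H_0: b_0 = 7 − 0 − 6 = 1; torsion from ∂_1 factors > 1: none. So H_0 = Z.
H_1: b_1 = 9 − 6 − 0 = 3; torsion from ∂_2 factors > 1: none. So H_1 = Z^3.

H_0 = Z,  H_1 = Z^3.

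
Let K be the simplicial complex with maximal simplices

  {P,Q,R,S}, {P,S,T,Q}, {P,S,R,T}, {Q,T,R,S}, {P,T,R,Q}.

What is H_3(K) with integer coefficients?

H_3 ≅ Z.

We work with the vertex ordering P < Q < R < S < T. The simplices of K, each written with vertices in increasing order, are:

  0-simplices (5): P, Q, R, S, T
  1-simplices (10): PQ, PR, PS, PT, QR, QS, QT, RS, RT, ST
  2-simplices (10): PQR, PQS, PQT, PRS, PRT, PST, QRS, QRT, QST, RST
  3-simplices (5): PQRS, PQRT, PQST, PRST, QRST

giving chain groups C_0 ≅ Z^5, C_1 ≅ Z^10, C_2 ≅ Z^10, C_3 ≅ Z^5.

The boundary map ∂_1: C_1 → C_0 is given by ∂[p,q] = [q] − [p]. For instance
  ∂PQ = Q − P.
As a 5×10 matrix over Z this has rank 4, with invariant factors (1,1,1,1).

The boundary map ∂_2: C_2 → C_1 maps a triangle to the signed sum of its edges. For instance
  ∂QRT = RT − QT + QR,
  ∂RST = ST − RT + RS.
This gives a 10×10 integer matrix of rank 6; reducing to Smith normal form yields diagonal entries (1,1,1,1,1,1).

The boundary map ∂_3: C_3 → C_2 sends each 3-simplex σ to the alternating sum Σ_i (−1)^i (σ with its i-th vertex removed). For instance
  ∂PQRT = QRT − PRT + PQT − PQR,
  ∂PRST = RST − PST + PRT − PRS.
As a 10×5 matrix over Z this has rank 4, with invariant factors (1,1,1,1).

Computing H_k = (kernel of ∂_k) / (image of ∂_{k+1}):

  H_3: rank ker ∂_3 − rank ∂_4 = (5 − 4) − 0 = 1, and there is no ∂_4, so H_3 ≅ Z.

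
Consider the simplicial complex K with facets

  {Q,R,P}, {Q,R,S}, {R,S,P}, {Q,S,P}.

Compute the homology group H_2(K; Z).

H_2 = Z.

Fix the vertex order P < Q < R < S and write every simplex with vertices in increasing order. Then dim K = 2 and the simplices of K are:

  0-simplices (4): P, Q, R, S
  1-simplices (6): PQ, PR, PS, QR, QS, RS
  2-simplices (4): PQR, PQS, PRS, QRS

giving chain groups C_0 ≅ Z^4, C_1 ≅ Z^6, C_2 ≅ Z^4.

∂_1: C_1 → C_0 maps an edge to its endpoints' difference, ∂[p,q] = q − p. For instance
  ∂QR = R − Q.
This gives a 4×6 integer matrix of rank 3; reducing to Smith normal form yields diagonal entries (1,1,1).

Boundary ∂_2: C_2 → C_1 acts by ∂[p,q,r] = [q,r] − [p,r] + [p,q]. For instance
  ∂PQR = QR − PR + PQ,
  ∂PQS = QS − PS + PQ.
The resulting 6×4 matrix has rank 3, and its Smith normal form has invariant factors (1,1,1).

Computing H_k = (kernel of ∂_k) / (image of ∂_{k+1}):

  H_2: rank ker ∂_2 − rank ∂_3 = (4 − 3) − 0 = 1, and there is no ∂_3, so H_2 ≅ Z.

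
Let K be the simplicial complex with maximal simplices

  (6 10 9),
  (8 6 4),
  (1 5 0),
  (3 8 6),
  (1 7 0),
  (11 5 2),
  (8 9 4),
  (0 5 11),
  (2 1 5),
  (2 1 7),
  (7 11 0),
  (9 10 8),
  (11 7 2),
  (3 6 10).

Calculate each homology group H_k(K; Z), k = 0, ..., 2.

H_0 = Z^2,  H_1 = Z,  H_2 = Z.

We work with the vertex ordering 0 < 1 < 2 < 3 < 4 < 5 < 6 < 7 < 8 < 9 < 10 < 11. The simplices of K, each written with vertices in increasing order, are:

  0-simplices (12): [0], [1], [2], [3], [4], [5], [6], [7], [8], [9], [10], [11]
  1-simplices (24): (24 of them)
  2-simplices (14): [0,1,5], [0,1,7], [0,5,11], [0,7,11], [1,2,5], [1,2,7], [2,5,11], [2,7,11], [3,6,8], [3,6,10], [4,6,8], [4,8,9], [6,9,10], [8,9,10]

giving chain groups C_0 ≅ Z^12, C_1 ≅ Z^24, C_2 ≅ Z^14.

The boundary map ∂_1: C_1 → C_0 maps an edge to its endpoints' difference, ∂[p,q] = q − p.
The resulting 12×24 matrix has rank 10, and its Smith normal form has invariant factors (1,1,1,1,1,1,1,1,1,1).

The boundary map ∂_2: C_2 → C_1 maps a triangle to the signed sum of its edges. For instance
  ∂[4,6,8] = [6,8] − [4,8] + [4,6],
  ∂[0,1,7] = [1,7] − [0,7] + [0,1].
This gives a 24×14 integer matrix of rank 13; reducing to Smith normal form yields diagonal entries (1,1,1,1,1,1,1,1,1,1,1,1,1).

Reading off H_k = ker ∂_k / im ∂_{k+1}:

  H_0: rank C_0 − rank ∂_1 = 12 − 10 = 2, and the invariant factors of ∂_1 are all 1, so H_0 = Z^2.
  H_1: rank ker ∂_1 − rank ∂_2 = (24 − 10) − 13 = 1, and the invariant factors of ∂_2 are all 1, so H_1 = Z.
  H_2: rank ker ∂_2 − rank ∂_3 = (14 − 13) − 0 = 1, and there is no ∂_3, so H_2 = Z.

As a check, the Euler characteristic is 12 − 24 + 14 = 2, which agrees with 2 − 1 + 1 = 2.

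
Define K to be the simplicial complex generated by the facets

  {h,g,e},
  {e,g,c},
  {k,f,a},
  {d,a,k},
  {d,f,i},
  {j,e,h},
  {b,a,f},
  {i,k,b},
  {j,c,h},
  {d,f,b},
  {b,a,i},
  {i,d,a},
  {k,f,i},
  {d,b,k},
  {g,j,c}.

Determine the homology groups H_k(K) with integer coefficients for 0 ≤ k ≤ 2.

Fix the vertex order a < b < c < d < e < f < g < h < i < j < k and write every simplex with vertices in increasing order. Then dim K = 2 and the simplices of K are:

  0-simplices (11): a, b, c, d, e, f, g, h, i, j, k
  1-simplices (25): ab, ad, af, ai, ak, bd, bf, bi, bk, ce, cg, ch, cj, df, di, dk, eg, eh, ej, fi, fk, gh, gj, hj, ik
  2-simplices (15): abf, abi, adi, adk, afk, bdf, bdk, bik, ceg, cgj, chj, dfi, egh, ehj, fik

so the chain groups are C_0 ≅ Z^11, C_1 ≅ Z^25, C_2 ≅ Z^15.

∂_1: C_1 → C_0 sends each edge [p,q] (with p < q) to q − p. For instance
  ∂bk = k − b.
The resulting 11×25 matrix has rank 9, and its Smith normal form has invariant factors (1,1,1,1,1,1,1,1,1).

The boundary map ∂_2: C_2 → C_1 maps a triangle to the signed sum of its edges. For instance
  ∂bdf = df − bf + bd,
  ∂bdk = dk − bk + bd.
The 25×15 boundary matrix has rank 15 and Smith normal form diag(1,1,1,1,1,1,1,1,1,1,1,1,1,1,2).

From H_k ≅ ker(∂_k) / im(∂_{k+1}) we obtain:

  H_0: rank C_0 − rank ∂_1 = 11 − 9 = 2, and the invariant factors of ∂_1 are all 1, so H_0 = Z^2.
  H_1: rank ker ∂_1 − rank ∂_2 = (25 − 9) − 15 = 1, and ∂_2 has invariant factor 2 > 1, so H_1 = Z ⊕ Z/2.
  H_2: rank ker ∂_2 − rank ∂_3 = (15 − 15) − 0 = 0, and there is no ∂_3, so H_2 = 0.

H_0 ≅ Z^2,  H_1 ≅ Z ⊕ Z/2,  H_2 = 0.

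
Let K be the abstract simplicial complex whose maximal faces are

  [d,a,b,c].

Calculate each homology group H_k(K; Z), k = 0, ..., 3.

H_0 ≅ Z,  H_1 = 0,  H_2 = 0,  H_3 = 0.

Take the total order a < b < c < d on the vertex set. Then K (dimension 3) consists of the simplices:

  0-simplices (4): a, b, c, d
  1-simplices (6): ab, ac, ad, bc, bd, cd
  2-simplices (4): abc, abd, acd, bcd
  3-simplices (1): abcd

Hence C_0 ≅ Z^4, C_1 ≅ Z^6, C_2 ≅ Z^4, C_3 ≅ Z^1.

Boundary ∂_1: C_1 → C_0 maps an edge to its endpoints' difference, ∂[p,q] = q − p. For instance
  ∂bc = c − b.
This gives a 4×6 integer matrix of rank 3; reducing to Smith normal form yields diagonal entries (1,1,1).

∂_2: C_2 → C_1 maps a triangle to the signed sum of its edges. For instance
  ∂acd = cd − ad + ac,
  ∂abc = bc − ac + ab.
This gives a 6×4 integer matrix of rank 3; reducing to Smith normal form yields diagonal entries (1,1,1).

Boundary ∂_3: C_3 → C_2 sends each 3-simplex σ to the alternating sum Σ_i (−1)^i (σ with its i-th vertex removed). For instance
  ∂abcd = bcd − acd + abd − abc.
This gives a 4×1 integer matrix of rank 1; reducing to Smith normal form yields diagonal entries (1).

Reading off H_k = ker ∂_k / im ∂_{k+1}:

  H_0: rank C_0 − rank ∂_1 = 4 − 3 = 1, and the invariant factors of ∂_1 are all 1, so H_0 ≅ Z.
  H_1: rank ker ∂_1 − rank ∂_2 = (6 − 3) − 3 = 0, and the invariant factors of ∂_2 are all 1, so H_1 ≅ 0.
  H_2: rank ker ∂_2 − rank ∂_3 = (4 − 3) − 1 = 0, and the invariant factors of ∂_3 are all 1, so H_2 ≅ 0.
  H_3: rank ker ∂_3 − rank ∂_4 = (1 − 1) − 0 = 0, and there is no ∂_4, so H_3 ≅ 0.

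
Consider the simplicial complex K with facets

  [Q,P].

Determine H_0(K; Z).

K has 2 vertices, 1 edge.
rank ∂_0 = 0, rank ∂_1 = 1 ⇒ b_0 = 2 − 0 − 1 = 1; all invariant factors of ∂_1 are 1 so no torsion. So H_0 = Z.

H_0 = Z.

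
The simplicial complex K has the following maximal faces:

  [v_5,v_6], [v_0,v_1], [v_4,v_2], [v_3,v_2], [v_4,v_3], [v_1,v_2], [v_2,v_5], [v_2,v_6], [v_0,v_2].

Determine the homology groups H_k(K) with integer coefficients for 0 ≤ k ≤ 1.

H_0 ≅ Z,  H_1 ≅ Z^3.

Take the total order v_0 < v_1 < v_2 < v_3 < v_4 < v_5 < v_6 on the vertex set. Then K (dimension 1) consists of the simplices:

  0-simplices (7): [v_0], [v_1], [v_2], [v_3], [v_4], [v_5], [v_6]
  1-simplices (9): [v_0,v_1], [v_0,v_2], [v_1,v_2], [v_2,v_3], [v_2,v_4], [v_2,v_5], [v_2,v_6], [v_3,v_4], [v_5,v_6]

Hence C_0 ≅ Z^7, C_1 ≅ Z^9.

Boundary ∂_1: C_1 → C_0 maps an edge to its endpoints' difference, ∂[p,q] = q − p.
As a 7×9 matrix over Z this has rank 6, with invariant factors (1,1,1,1,1,1).

Computing H_k = (kernel of ∂_k) / (image of ∂_{k+1}):

  H_0: rank C_0 − rank ∂_1 = 7 − 6 = 1, and the invariant factors of ∂_1 are all 1, so H_0 ≅ Z.
  H_1: rank ker ∂_1 − rank ∂_2 = (9 − 6) − 0 = 3, and there is no ∂_2, so H_1 ≅ Z^3.

(K is a triangulation of a wedge of 3 circles.)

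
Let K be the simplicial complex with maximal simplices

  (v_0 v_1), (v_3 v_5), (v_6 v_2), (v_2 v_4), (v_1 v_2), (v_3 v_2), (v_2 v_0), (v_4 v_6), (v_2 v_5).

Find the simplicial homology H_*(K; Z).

H_0 = Z,  H_1 = Z^3.

Take the total order v_0 < v_1 < v_2 < v_3 < v_4 < v_5 < v_6 on the vertex set. Then K (dimension 1) consists of the simplices:

  0-simplices (7): [v_0], [v_1], [v_2], [v_3], [v_4], [v_5], [v_6]
  1-simplices (9): [v_0,v_1], [v_0,v_2], [v_1,v_2], [v_2,v_3], [v_2,v_4], [v_2,v_5], [v_2,v_6], [v_3,v_5], [v_4,v_6]

so the chain groups are C_0 ≅ Z^7, C_1 ≅ Z^9.

Boundary ∂_1: C_1 → C_0 maps an edge to its endpoints' difference, ∂[p,q] = q − p. For instance
  ∂[v_2,v_5] = [v_5] − [v_2].
As a 7×9 matrix over Z this has rank 6, with invariant factors (1,1,1,1,1,1).

From H_k ≅ ker(∂_k) / im(∂_{k+1}) we obtain:

  H_0: rank C_0 − rank ∂_1 = 7 − 6 = 1, and the invariant factors of ∂_1 are all 1, so H_0 ≅ Z.
  H_1: rank ker ∂_1 − rank ∂_2 = (9 − 6) − 0 = 3, and there is no ∂_2, so H_1 ≅ Z^3.

(K is a triangulation of a wedge of 3 circles.)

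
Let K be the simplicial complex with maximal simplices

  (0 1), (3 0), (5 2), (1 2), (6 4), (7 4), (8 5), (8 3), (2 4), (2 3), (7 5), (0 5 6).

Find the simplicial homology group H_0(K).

H_0 = Z.

Take the total order 0 < 1 < 2 < 3 < 4 < 5 < 6 < 7 < 8 on the vertex set. Then K (dimension 2) consists of the simplices:

  0-simplices (9): [0], [1], [2], [3], [4], [5], [6], [7], [8]
  1-simplices (14): [0,1], [0,3], [0,5], [0,6], [1,2], [2,3], [2,4], [2,5], [3,8], [4,6], [4,7], [5,6], [5,7], [5,8]
  2-simplices (1): [0,5,6]

giving chain groups C_0 ≅ Z^9, C_1 ≅ Z^14, C_2 ≅ Z^1.

Boundary ∂_1: C_1 → C_0 maps an edge to its endpoints' difference, ∂[p,q] = q − p.
This gives a 9×14 integer matrix of rank 8; reducing to Smith normal form yields diagonal entries (1,1,1,1,1,1,1,1).

∂_2: C_2 → C_1 sends each 2-simplex [p,q,r] to [q,r] − [p,r] + [p,q]. For instance
  ∂[0,5,6] = [5,6] − [0,6] + [0,5].
This gives a 14×1 integer matrix of rank 1; reducing to Smith normal form yields diagonal entries (1).

Computing H_k = (kernel of ∂_k) / (image of ∂_{k+1}):

  H_0: rank C_0 − rank ∂_1 = 9 − 8 = 1, and the invariant factors of ∂_1 are all 1, so H_0 ≅ Z.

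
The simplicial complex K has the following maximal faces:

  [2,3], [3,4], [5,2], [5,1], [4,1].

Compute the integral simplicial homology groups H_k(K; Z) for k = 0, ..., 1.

H_0 ≅ Z,  H_1 ≅ Z.

We work with the vertex ordering 1 < 2 < 3 < 4 < 5. The simplices of K, each written with vertices in increasing order, are:

  0-simplices (5): [1], [2], [3], [4], [5]
  1-simplices (5): [1,4], [1,5], [2,3], [2,5], [3,4]

so the chain groups are C_0 ≅ Z^5, C_1 ≅ Z^5.

Boundary ∂_1: C_1 → C_0 maps an edge to its endpoints' difference, ∂[p,q] = q − p. For instance
  ∂[3,4] = [4] − [3].
The resulting 5×5 matrix has rank 4, and its Smith normal form has invariant factors (1,1,1,1).

Reading off H_k = ker ∂_k / im ∂_{k+1}:

  H_0: rank C_0 − rank ∂_1 = 5 − 4 = 1, and the invariant factors of ∂_1 are all 1, so H_0 = Z.
  H_1: rank ker ∂_1 − rank ∂_2 = (5 − 4) − 0 = 1, and there is no ∂_2, so H_1 = Z.

As a check, the Euler characteristic is 5 − 5 = 0, which agrees with 1 − 1 = 0.
(K is a triangulation of the circle S^1.)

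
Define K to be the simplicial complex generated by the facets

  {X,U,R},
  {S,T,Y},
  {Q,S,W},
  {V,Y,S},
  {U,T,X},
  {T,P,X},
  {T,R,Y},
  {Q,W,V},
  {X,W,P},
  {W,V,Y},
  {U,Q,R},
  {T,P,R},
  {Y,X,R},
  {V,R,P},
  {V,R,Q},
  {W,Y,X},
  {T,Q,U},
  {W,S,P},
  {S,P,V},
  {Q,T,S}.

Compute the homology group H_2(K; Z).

Take the total order P < Q < R < S < T < U < V < W < X < Y on the vertex set. Then K (dimension 2) consists of the simplices:

  0-simplices (10): P, Q, R, S, T, U, V, W, X, Y
  1-simplices (30): PR, PS, PT, PV, PW, PX, QR, QS, QT, QU, QV, QW, RT, RU, RV, RX, RY, ST, SV, SW, SY, TU, TX, TY, UX, VW, VY, WX, WY, XY
  2-simplices (20): PRT, PRV, PSV, PSW, PTX, PWX, QRU, QRV, QST, QSW, QTU, QVW, RTY, RUX, RXY, STY, SVY, TUX, VWY, WXY

so the chain groups are C_0 ≅ Z^10, C_1 ≅ Z^30, C_2 ≅ Z^20.

∂_1: C_1 → C_0 maps an edge to its endpoints' difference, ∂[p,q] = q − p. For instance
  ∂PR = R − P.
This gives a 10×30 integer matrix of rank 9; reducing to Smith normal form yields diagonal entries (1,1,1,1,1,1,1,1,1).

The boundary map ∂_2: C_2 → C_1 maps a triangle to the signed sum of its edges. For instance
  ∂PWX = WX − PX + PW,
  ∂SVY = VY − SY + SV.
The resulting 30×20 matrix has rank 20, and its Smith normal form has invariant factors (1,1,1,1,1,1,1,1,1,1,1,1,1,1,1,1,1,1,1,2).

Now H_k = ker ∂_k / im ∂_{k+1}, so:

  H_2: rank ker ∂_2 − rank ∂_3 = (20 − 20) − 0 = 0, and there is no ∂_3, so H_2 ≅ 0.

(K is a triangulation of the Klein bottle.)

H_2 = 0.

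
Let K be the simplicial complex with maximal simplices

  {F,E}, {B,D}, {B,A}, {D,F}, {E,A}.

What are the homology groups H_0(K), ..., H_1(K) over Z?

H_0 ≅ Z,  H_1 ≅ Z.

K has 5 vertices, 5 edges.
rank ∂_0 = 0, rank ∂_1 = 4 ⇒ b_0 = 5 − 0 − 4 = 1; all invariant factors of ∂_1 are 1 so no torsion. So H_0 = Z.
rank ∂_1 = 4, rank ∂_2 = 0 ⇒ b_1 = 5 − 4 − 0 = 1. So H_1 = Z.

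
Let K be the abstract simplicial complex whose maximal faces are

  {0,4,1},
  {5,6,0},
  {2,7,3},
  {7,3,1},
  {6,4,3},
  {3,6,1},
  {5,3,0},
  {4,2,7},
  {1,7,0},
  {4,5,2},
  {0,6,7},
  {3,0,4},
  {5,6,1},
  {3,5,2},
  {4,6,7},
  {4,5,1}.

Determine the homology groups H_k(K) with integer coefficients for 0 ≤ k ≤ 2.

K has 8 vertices, 24 edges, 16 triangles.
rank ∂_0 = 0, rank ∂_1 = 7 ⇒ b_0 = 8 − 0 − 7 = 1; all invariant factors of ∂_1 are 1 so no torsion. So H_0 ≅ Z.
rank ∂_1 = 7, rank ∂_2 = 15 ⇒ b_1 = 24 − 7 − 15 = 2; all invariant factors of ∂_2 are 1 so no torsion. So H_1 ≅ Z^2.
rank ∂_2 = 15, rank ∂_3 = 0 ⇒ b_2 = 16 − 15 − 0 = 1. So H_2 ≅ Z.

H_0 = Z,  H_1 = Z^2,  H_2 = Z.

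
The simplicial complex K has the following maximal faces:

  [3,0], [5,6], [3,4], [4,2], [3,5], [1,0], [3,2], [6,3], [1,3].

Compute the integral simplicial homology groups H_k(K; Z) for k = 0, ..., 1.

Take the total order 0 < 1 < 2 < 3 < 4 < 5 < 6 on the vertex set. Then K (dimension 1) consists of the simplices:

  0-simplices (7): [0], [1], [2], [3], [4], [5], [6]
  1-simplices (9): [0,1], [0,3], [1,3], [2,3], [2,4], [3,4], [3,5], [3,6], [5,6]

giving chain groups C_0 ≅ Z^7, C_1 ≅ Z^9.

Boundary ∂_1: C_1 → C_0 maps an edge to its endpoints' difference, ∂[p,q] = q − p. For instance
  ∂[5,6] = [6] − [5].
The resulting 7×9 matrix has rank 6, and its Smith normal form has invariant factors (1,1,1,1,1,1).

Computing H_k = (kernel of ∂_k) / (image of ∂_{k+1}):

  H_0: rank C_0 − rank ∂_1 = 7 − 6 = 1, and the invariant factors of ∂_1 are all 1, so H_0 ≅ Z.
  H_1: rank ker ∂_1 − rank ∂_2 = (9 − 6) − 0 = 3, and there is no ∂_2, so H_1 ≅ Z^3.

(K is a triangulation of a wedge of 3 circles.)

H_0 = Z,  H_1 = Z^3.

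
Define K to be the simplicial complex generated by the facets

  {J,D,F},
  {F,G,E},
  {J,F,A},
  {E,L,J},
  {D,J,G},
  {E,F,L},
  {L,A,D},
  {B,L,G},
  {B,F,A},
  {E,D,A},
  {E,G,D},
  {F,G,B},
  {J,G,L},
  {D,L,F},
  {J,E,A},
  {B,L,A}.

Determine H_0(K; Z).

Order the vertices as A < B < D < E < F < G < J < L. Listing each simplex with vertices in this order, K has dimension 2 with simplices:

  0-simplices (8): A, B, D, E, F, G, J, L
  1-simplices (24): AB, AD, AE, AF, AJ, AL, BF, BG, BL, DE, DF, DG, DJ, DL, EF, EG, EJ, EL, FG, FJ, FL, GJ, GL, JL
  2-simplices (16): ABF, ABL, ADE, ADL, AEJ, AFJ, BFG, BGL, DEG, DFJ, DFL, DGJ, EFG, EFL, EJL, GJL

so the chain groups are C_0 ≅ Z^8, C_1 ≅ Z^24, C_2 ≅ Z^16.

Boundary ∂_1: C_1 → C_0 maps an edge to its endpoints' difference, ∂[p,q] = q − p. For instance
  ∂DF = F − D.
The 8×24 boundary matrix has rank 7 and Smith normal form diag(1,1,1,1,1,1,1).

∂_2: C_2 → C_1 maps a triangle to the signed sum of its edges. For instance
  ∂AFJ = FJ − AJ + AF,
  ∂EFG = FG − EG + EF.
As a 24×16 matrix over Z this has rank 15, with invariant factors (1,1,1,1,1,1,1,1,1,1,1,1,1,1,1).

From H_k ≅ ker(∂_k) / im(∂_{k+1}) we obtain:

  H_0: rank C_0 − rank ∂_1 = 8 − 7 = 1, and the invariant factors of ∂_1 are all 1, so H_0 ≅ Z.

(K is a triangulation of the torus T^2.)

H_0 ≅ Z.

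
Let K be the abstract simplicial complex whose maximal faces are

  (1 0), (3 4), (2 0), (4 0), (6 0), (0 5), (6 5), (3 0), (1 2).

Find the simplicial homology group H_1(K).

We work with the vertex ordering 0 < 1 < 2 < 3 < 4 < 5 < 6. The simplices of K, each written with vertices in increasing order, are:

  0-simplices (7): [0], [1], [2], [3], [4], [5], [6]
  1-simplices (9): [0,1], [0,2], [0,3], [0,4], [0,5], [0,6], [1,2], [3,4], [5,6]

so the chain groups are C_0 ≅ Z^7, C_1 ≅ Z^9.

Boundary ∂_1: C_1 → C_0 maps an edge to its endpoints' difference, ∂[p,q] = q − p. For instance
  ∂[1,2] = [2] − [1].
This gives a 7×9 integer matrix of rank 6; reducing to Smith normal form yields diagonal entries (1,1,1,1,1,1).

Now H_k = ker ∂_k / im ∂_{k+1}, so:

  H_1: rank ker ∂_1 − rank ∂_2 = (9 − 6) − 0 = 3, and there is no ∂_2, so H_1 = Z^3.

H_1 = Z^3.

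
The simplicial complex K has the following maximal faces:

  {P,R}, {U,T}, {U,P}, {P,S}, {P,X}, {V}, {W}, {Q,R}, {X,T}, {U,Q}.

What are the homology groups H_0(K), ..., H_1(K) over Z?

H_0 ≅ Z^3,  H_1 ≅ Z^2.

Fix the vertex order P < Q < R < S < T < U < V < W < X and write every simplex with vertices in increasing order. Then dim K = 1 and the simplices of K are:

  0-simplices (9): P, Q, R, S, T, U, V, W, X
  1-simplices (8): PR, PS, PU, PX, QR, QU, TU, TX

so the chain groups are C_0 ≅ Z^9, C_1 ≅ Z^8.

∂_1: C_1 → C_0 is given by ∂[p,q] = [q] − [p]. For instance
  ∂QU = U − Q.
The resulting 9×8 matrix has rank 6, and its Smith normal form has invariant factors (1,1,1,1,1,1).

Computing H_k = (kernel of ∂_k) / (image of ∂_{k+1}):

  H_0: rank C_0 − rank ∂_1 = 9 − 6 = 3, and the invariant factors of ∂_1 are all 1, so H_0 = Z^3.
  H_1: rank ker ∂_1 − rank ∂_2 = (8 − 6) − 0 = 2, and there is no ∂_2, so H_1 = Z^2.

As a check, the Euler characteristic is 9 − 8 = 1, which agrees with 3 − 2 = 1.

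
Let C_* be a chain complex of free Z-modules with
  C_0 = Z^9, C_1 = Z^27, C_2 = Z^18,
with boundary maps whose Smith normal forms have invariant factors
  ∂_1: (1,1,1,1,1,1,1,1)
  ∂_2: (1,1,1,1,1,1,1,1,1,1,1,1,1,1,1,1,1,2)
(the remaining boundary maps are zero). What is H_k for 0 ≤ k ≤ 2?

H_0: b_0 = 9 − 0 − 8 = 1; torsion from ∂_1 factors > 1: none. So H_0 = Z.
H_1: b_1 = 27 − 8 − 18 = 1; torsion from ∂_2 factors > 1: [2]. So H_1 = Z ⊕ Z/2Z.
H_2: b_2 = 18 − 18 − 0 = 0; torsion from ∂_3 factors > 1: none. So H_2 = 0.

H_0 = Z,  H_1 = Z ⊕ Z/2Z,  H_2 = 0.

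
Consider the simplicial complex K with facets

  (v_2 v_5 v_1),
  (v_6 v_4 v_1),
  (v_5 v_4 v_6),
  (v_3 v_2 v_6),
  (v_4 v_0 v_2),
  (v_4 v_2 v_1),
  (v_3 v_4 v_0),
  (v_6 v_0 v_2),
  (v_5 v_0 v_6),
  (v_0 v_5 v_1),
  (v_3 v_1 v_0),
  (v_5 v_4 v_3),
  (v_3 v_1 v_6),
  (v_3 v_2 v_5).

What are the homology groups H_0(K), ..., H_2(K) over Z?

K has 7 vertices, 21 edges, 14 triangles.
rank ∂_0 = 0, rank ∂_1 = 6 ⇒ b_0 = 7 − 0 − 6 = 1; all invariant factors of ∂_1 are 1 so no torsion. So H_0 = Z.
rank ∂_1 = 6, rank ∂_2 = 13 ⇒ b_1 = 21 − 6 − 13 = 2; all invariant factors of ∂_2 are 1 so no torsion. So H_1 = Z^2.
rank ∂_2 = 13, rank ∂_3 = 0 ⇒ b_2 = 14 − 13 − 0 = 1. So H_2 = Z.

H_0 = Z,  H_1 = Z^2,  H_2 = Z.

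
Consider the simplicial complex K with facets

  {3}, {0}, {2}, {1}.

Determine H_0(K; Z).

Take the total order 0 < 1 < 2 < 3 on the vertex set. Then K (dimension 0) consists of the simplices:

  0-simplices (4): [0], [1], [2], [3]

so the chain groups are C_0 ≅ Z^4.

Computing H_k = (kernel of ∂_k) / (image of ∂_{k+1}):

  H_0: rank C_0 − rank ∂_1 = 4 − 0 = 4, and there is no ∂_1, so H_0 ≅ Z^4.

(K is a triangulation of a set of 4 points.)

H_0 = Z^4.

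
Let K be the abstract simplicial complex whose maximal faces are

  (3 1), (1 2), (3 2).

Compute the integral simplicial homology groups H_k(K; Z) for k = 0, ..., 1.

H_0 ≅ Z,  H_1 ≅ Z.

Take the total order 1 < 2 < 3 on the vertex set. Then K (dimension 1) consists of the simplices:

  0-simplices (3): [1], [2], [3]
  1-simplices (3): [1,2], [1,3], [2,3]

so the chain groups are C_0 ≅ Z^3, C_1 ≅ Z^3.

Boundary ∂_1: C_1 → C_0 sends each edge [p,q] (with p < q) to q − p. For instance
  ∂[1,3] = [3] − [1].
This gives a 3×3 integer matrix of rank 2; reducing to Smith normal form yields diagonal entries (1,1).

Reading off H_k = ker ∂_k / im ∂_{k+1}:

  H_0: rank C_0 − rank ∂_1 = 3 − 2 = 1, and the invariant factors of ∂_1 are all 1, so H_0 ≅ Z.
  H_1: rank ker ∂_1 − rank ∂_2 = (3 − 2) − 0 = 1, and there is no ∂_2, so H_1 ≅ Z.

(K is a triangulation of the circle S^1.)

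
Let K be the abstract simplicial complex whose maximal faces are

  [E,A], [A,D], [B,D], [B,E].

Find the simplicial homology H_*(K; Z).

H_0 ≅ Z,  H_1 ≅ Z.

We work with the vertex ordering A < B < D < E. The simplices of K, each written with vertices in increasing order, are:

  0-simplices (4): A, B, D, E
  1-simplices (4): AD, AE, BD, BE

so the chain groups are C_0 ≅ Z^4, C_1 ≅ Z^4.

∂_1: C_1 → C_0 is given by ∂[p,q] = [q] − [p]. For instance
  ∂BD = D − B.
As a 4×4 matrix over Z this has rank 3, with invariant factors (1,1,1).

Computing H_k = (kernel of ∂_k) / (image of ∂_{k+1}):

  H_0: rank C_0 − rank ∂_1 = 4 − 3 = 1, and the invariant factors of ∂_1 are all 1, so H_0 ≅ Z.
  H_1: rank ker ∂_1 − rank ∂_2 = (4 − 3) − 0 = 1, and there is no ∂_2, so H_1 ≅ Z.

As a check, the Euler characteristic is 4 − 4 = 0, which agrees with 1 − 1 = 0.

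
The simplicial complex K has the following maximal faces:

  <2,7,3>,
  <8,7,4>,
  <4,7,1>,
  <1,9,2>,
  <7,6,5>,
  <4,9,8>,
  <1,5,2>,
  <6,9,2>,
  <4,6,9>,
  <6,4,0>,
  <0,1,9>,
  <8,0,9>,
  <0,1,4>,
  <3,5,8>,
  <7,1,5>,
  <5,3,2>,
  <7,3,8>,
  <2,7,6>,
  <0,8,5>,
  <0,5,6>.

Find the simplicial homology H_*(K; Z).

Take the total order 0 < 1 < 2 < 3 < 4 < 5 < 6 < 7 < 8 < 9 on the vertex set. Then K (dimension 2) consists of the simplices:

  0-simplices (10): [0], [1], [2], [3], [4], [5], [6], [7], [8], [9]
  1-simplices (30): (30 of them)
  2-simplices (20): (20 of them)

Hence C_0 ≅ Z^10, C_1 ≅ Z^30, C_2 ≅ Z^20.

∂_1: C_1 → C_0 is given by ∂[p,q] = [q] − [p].
The 10×30 boundary matrix has rank 9 and Smith normal form diag(1,1,1,1,1,1,1,1,1).

∂_2: C_2 → C_1 maps a triangle to the signed sum of its edges. For instance
  ∂[1,2,9] = [2,9] − [1,9] + [1,2],
  ∂[0,5,6] = [5,6] − [0,6] + [0,5].
As a 30×20 matrix over Z this has rank 20, with invariant factors (1,1,1,1,1,1,1,1,1,1,1,1,1,1,1,1,1,1,1,2).

Computing H_k = (kernel of ∂_k) / (image of ∂_{k+1}):

  H_0: rank C_0 − rank ∂_1 = 10 − 9 = 1, and the invariant factors of ∂_1 are all 1, so H_0 ≅ Z.
  H_1: rank ker ∂_1 − rank ∂_2 = (30 − 9) − 20 = 1, and ∂_2 has invariant factor 2 > 1, so H_1 ≅ Z × Z/2.
  H_2: rank ker ∂_2 − rank ∂_3 = (20 − 20) − 0 = 0, and there is no ∂_3, so H_2 ≅ 0.

As a check, the Euler characteristic is 10 − 30 + 20 = 0, which agrees with 1 − 1 + 0 = 0.

H_0 = Z,  H_1 = Z × Z/2,  H_2 = 0.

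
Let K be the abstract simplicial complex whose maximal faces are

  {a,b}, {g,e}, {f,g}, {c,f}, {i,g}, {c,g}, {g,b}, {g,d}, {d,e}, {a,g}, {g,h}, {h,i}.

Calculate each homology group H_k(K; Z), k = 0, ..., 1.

H_0 ≅ Z,  H_1 ≅ Z^4.

Fix the vertex order a < b < c < d < e < f < g < h < i and write every simplex with vertices in increasing order. Then dim K = 1 and the simplices of K are:

  0-simplices (9): a, b, c, d, e, f, g, h, i
  1-simplices (12): ab, ag, bg, cf, cg, de, dg, eg, fg, gh, gi, hi

giving chain groups C_0 ≅ Z^9, C_1 ≅ Z^12.

Boundary ∂_1: C_1 → C_0 sends each edge [p,q] (with p < q) to q − p. For instance
  ∂ab = b − a.
The resulting 9×12 matrix has rank 8, and its Smith normal form has invariant factors (1,1,1,1,1,1,1,1).

Reading off H_k = ker ∂_k / im ∂_{k+1}:

  H_0: rank C_0 − rank ∂_1 = 9 − 8 = 1, and the invariant factors of ∂_1 are all 1, so H_0 = Z.
  H_1: rank ker ∂_1 − rank ∂_2 = (12 − 8) − 0 = 4, and there is no ∂_2, so H_1 = Z^4.

As a check, the Euler characteristic is 9 − 12 = -3, which agrees with 1 − 4 = -3.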